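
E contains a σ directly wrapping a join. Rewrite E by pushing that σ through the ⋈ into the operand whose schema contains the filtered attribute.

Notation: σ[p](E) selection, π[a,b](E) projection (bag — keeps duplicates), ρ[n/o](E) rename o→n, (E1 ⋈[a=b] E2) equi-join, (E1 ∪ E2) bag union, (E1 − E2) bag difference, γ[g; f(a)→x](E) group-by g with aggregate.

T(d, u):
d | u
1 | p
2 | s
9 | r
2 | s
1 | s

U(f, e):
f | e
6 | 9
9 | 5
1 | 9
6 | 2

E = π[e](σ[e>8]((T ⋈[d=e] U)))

σ filters on e, owned by the right side.
E' = π[e]((T ⋈[d=e] σ[e>8](U)))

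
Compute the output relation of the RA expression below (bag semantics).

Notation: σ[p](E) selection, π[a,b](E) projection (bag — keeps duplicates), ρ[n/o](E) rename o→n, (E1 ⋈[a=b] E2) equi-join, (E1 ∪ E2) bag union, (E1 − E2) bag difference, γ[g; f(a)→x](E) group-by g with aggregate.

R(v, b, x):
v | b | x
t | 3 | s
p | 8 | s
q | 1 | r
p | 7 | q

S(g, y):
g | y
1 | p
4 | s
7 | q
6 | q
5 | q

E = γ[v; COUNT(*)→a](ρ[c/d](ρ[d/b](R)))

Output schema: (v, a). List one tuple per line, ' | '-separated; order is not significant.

Per-node cardinality:
  R → 4
  ρ[d/b](R) → 4
  ρ[c/d](ρ[d/b](R)) → 4
  γ[v; COUNT(*)→a](ρ[c/d](ρ[d/b](R))) → 3

== RESULT ==
v | a
p | 2
q | 1
t | 1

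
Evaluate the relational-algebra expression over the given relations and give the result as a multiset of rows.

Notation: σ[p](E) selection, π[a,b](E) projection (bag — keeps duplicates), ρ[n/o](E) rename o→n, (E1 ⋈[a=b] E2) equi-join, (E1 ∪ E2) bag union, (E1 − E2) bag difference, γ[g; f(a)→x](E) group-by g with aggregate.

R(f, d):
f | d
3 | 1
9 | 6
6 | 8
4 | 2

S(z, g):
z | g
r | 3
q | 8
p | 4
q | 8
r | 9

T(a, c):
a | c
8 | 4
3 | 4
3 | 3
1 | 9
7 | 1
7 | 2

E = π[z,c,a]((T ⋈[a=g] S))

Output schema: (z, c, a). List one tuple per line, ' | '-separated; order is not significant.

Row counts bottom-up:
  T → 6
  S → 5
  (T ⋈[a=g] S) → 4
  π[z,c,a]((T ⋈[a=g] S)) → 4

== RESULT ==
z | c | a
q | 4 | 8
q | 4 | 8
r | 3 | 3
r | 4 | 3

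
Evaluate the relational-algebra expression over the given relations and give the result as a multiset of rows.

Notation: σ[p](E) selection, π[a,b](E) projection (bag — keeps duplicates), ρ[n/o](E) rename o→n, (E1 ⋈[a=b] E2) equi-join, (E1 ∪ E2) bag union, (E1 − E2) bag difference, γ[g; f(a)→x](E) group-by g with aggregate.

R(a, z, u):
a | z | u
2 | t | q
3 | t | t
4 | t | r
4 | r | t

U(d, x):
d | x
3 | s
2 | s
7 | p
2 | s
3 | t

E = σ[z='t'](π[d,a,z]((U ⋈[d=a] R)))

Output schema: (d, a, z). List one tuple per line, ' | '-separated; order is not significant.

Stepwise |·|:
  U → 5
  R → 4
  (U ⋈[d=a] R) → 4
  π[d,a,z]((U ⋈[d=a] R)) → 4
  σ[z='t'](π[d,a,z]((U ⋈[d=a] R))) → 4

== RESULT ==
d | a | z
2 | 2 | t
2 | 2 | t
3 | 3 | t
3 | 3 | t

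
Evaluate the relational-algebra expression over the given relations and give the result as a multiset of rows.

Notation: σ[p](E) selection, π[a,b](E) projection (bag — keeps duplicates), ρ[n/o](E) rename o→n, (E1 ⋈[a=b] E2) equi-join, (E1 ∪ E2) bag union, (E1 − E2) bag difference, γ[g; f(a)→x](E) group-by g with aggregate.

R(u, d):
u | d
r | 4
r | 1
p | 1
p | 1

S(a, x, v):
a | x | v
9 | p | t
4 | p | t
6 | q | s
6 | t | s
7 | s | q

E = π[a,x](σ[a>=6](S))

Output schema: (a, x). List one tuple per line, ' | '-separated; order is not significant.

Stepwise |·|:
  S → 5
  σ[a>=6](S) → 4
  π[a,x](σ[a>=6](S)) → 4

== RESULT ==
a | x
6 | q
6 | t
7 | s
9 | p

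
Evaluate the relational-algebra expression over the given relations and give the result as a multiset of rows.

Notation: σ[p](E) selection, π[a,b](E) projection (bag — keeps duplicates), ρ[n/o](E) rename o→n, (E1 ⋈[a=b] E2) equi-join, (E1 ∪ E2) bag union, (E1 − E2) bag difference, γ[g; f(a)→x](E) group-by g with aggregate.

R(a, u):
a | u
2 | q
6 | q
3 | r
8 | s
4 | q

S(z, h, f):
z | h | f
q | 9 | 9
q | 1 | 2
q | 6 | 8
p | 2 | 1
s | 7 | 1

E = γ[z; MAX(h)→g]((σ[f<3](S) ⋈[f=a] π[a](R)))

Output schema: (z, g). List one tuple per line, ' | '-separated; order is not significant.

Subexpression sizes:
  S → 5
  σ[f<3](S) → 3
  R → 5
  π[a](R) → 5
  (σ[f<3](S) ⋈[f=a] π[a](R)) → 1
  γ[z; MAX(h)→g]((σ[f<3](S) ⋈[f=a] π[a](R))) → 1

== RESULT ==
z | g
q | 1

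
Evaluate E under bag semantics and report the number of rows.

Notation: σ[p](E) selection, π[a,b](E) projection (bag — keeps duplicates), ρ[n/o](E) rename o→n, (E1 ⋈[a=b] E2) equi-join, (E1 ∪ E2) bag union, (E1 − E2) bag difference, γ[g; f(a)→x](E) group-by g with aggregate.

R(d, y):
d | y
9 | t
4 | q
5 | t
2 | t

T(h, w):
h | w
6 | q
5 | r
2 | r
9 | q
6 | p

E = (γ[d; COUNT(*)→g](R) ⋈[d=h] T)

Row counts bottom-up:
  R → 4
  γ[d; COUNT(*)→g](R) → 4
  T → 5
  (γ[d; COUNT(*)→g](R) ⋈[d=h] T) → 3

|E| = 3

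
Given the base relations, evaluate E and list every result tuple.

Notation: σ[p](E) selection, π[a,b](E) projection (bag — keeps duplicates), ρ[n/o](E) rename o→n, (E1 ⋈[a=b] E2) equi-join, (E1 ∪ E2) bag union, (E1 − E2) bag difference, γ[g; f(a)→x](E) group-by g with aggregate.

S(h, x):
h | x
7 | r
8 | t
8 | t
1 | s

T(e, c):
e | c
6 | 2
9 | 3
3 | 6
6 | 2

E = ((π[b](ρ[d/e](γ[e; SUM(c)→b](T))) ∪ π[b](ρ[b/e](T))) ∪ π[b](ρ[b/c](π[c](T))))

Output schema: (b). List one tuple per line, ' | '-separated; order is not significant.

Row counts bottom-up:
  T → 4
  γ[e; SUM(c)→b](T) → 3
  ρ[d/e](γ[e; SUM(c)→b](T)) → 3
  π[b](ρ[d/e](γ[e; SUM(c)→b](T))) → 3
  T → 4
  ρ[b/e](T) → 4
  π[b](ρ[b/e](T)) → 4
  (π[b](ρ[d/e](γ[e; SUM(c)→b](T))) ∪ π[b](ρ[b/e](T))) → 7
  T → 4
  π[c](T) → 4
  ρ[b/c](π[c](T)) → 4
  π[b](ρ[b/c](π[c](T))) → 4
  ((π[b](ρ[d/e](γ[e; SUM(c)→b](T))) ∪ π[b](ρ[b/e](T))) ∪ π[b](ρ[b/c](π[c](T)))) → 11

== RESULT ==
b
2
2
3
3
3
4
6
6
6
6
9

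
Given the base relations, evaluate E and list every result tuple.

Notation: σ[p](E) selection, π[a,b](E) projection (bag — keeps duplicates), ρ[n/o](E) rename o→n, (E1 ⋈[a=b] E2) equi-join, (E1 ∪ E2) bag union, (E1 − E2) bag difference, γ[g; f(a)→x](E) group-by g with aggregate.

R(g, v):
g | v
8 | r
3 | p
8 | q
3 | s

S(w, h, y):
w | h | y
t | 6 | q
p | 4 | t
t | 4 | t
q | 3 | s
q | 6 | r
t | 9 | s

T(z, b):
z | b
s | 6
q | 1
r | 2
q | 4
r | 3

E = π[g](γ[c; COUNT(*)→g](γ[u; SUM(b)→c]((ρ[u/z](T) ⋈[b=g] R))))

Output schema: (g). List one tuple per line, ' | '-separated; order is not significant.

Stepwise |·|:
  T → 5
  ρ[u/z](T) → 5
  R → 4
  (ρ[u/z](T) ⋈[b=g] R) → 2
  γ[u; SUM(b)→c]((ρ[u/z](T) ⋈[b=g] R)) → 1
  γ[c; COUNT(*)→g](γ[u; SUM(b)→c]((ρ[u/z](T) ⋈[b=g] R))) → 1
  π[g](γ[c; COUNT(*)→g](γ[u; SUM(b)→c]((ρ[u/z](T) ⋈[b=g] R)))) → 1

== RESULT ==
g
1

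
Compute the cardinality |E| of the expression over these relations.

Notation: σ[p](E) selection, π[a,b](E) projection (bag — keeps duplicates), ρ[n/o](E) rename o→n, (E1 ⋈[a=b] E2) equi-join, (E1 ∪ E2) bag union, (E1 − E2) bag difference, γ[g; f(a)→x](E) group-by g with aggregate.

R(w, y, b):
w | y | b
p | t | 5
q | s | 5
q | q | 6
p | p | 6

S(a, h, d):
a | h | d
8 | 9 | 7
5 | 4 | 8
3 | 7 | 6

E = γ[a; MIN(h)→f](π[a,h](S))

Row counts bottom-up:
  S → 3
  π[a,h](S) → 3
  γ[a; MIN(h)→f](π[a,h](S)) → 3

|E| = 3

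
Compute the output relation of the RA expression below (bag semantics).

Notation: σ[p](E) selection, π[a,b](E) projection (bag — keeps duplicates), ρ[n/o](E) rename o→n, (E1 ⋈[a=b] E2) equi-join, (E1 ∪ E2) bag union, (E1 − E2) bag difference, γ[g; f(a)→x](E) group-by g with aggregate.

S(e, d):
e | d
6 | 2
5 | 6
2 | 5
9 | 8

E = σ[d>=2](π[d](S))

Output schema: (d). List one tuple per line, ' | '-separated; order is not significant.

Per-node cardinality:
  S → 4
  π[d](S) → 4
  σ[d>=2](π[d](S)) → 4

== RESULT ==
d
2
5
6
8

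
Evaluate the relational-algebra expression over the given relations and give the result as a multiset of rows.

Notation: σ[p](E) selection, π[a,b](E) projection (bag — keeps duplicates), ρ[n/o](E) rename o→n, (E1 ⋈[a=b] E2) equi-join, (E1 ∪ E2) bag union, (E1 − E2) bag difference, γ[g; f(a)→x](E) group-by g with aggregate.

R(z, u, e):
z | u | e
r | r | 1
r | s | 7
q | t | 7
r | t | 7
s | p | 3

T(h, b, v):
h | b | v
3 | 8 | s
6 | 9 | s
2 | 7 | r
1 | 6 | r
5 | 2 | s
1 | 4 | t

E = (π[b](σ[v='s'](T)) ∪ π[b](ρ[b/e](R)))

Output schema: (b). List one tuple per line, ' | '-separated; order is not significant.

Subexpression sizes:
  T → 6
  σ[v='s'](T) → 3
  π[b](σ[v='s'](T)) → 3
  R → 5
  ρ[b/e](R) → 5
  π[b](ρ[b/e](R)) → 5
  (π[b](σ[v='s'](T)) ∪ π[b](ρ[b/e](R))) → 8

== RESULT ==
b
1
2
3
7
7
7
8
9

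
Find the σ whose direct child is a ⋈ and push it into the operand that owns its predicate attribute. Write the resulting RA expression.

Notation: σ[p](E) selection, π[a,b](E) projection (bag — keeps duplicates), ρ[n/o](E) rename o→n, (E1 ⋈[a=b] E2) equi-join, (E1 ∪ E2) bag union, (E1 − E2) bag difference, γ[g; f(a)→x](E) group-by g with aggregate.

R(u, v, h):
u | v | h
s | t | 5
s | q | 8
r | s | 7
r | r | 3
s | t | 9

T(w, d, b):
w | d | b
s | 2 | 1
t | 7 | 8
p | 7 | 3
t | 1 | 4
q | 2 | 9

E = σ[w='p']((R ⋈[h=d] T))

σ filters on w, owned by the right side.
E' = (R ⋈[h=d] σ[w='p'](T))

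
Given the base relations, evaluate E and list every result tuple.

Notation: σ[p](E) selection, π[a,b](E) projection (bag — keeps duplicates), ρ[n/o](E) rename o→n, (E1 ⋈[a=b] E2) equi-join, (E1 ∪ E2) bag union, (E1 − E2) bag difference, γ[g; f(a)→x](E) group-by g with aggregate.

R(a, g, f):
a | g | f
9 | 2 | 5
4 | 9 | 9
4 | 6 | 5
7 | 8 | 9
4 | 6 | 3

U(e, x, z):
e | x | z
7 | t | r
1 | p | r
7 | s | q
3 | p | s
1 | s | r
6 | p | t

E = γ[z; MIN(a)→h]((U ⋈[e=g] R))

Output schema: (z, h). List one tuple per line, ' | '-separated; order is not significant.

Subexpression sizes:
  U → 6
  R → 5
  (U ⋈[e=g] R) → 2
  γ[z; MIN(a)→h]((U ⋈[e=g] R)) → 1

== RESULT ==
z | h
t | 4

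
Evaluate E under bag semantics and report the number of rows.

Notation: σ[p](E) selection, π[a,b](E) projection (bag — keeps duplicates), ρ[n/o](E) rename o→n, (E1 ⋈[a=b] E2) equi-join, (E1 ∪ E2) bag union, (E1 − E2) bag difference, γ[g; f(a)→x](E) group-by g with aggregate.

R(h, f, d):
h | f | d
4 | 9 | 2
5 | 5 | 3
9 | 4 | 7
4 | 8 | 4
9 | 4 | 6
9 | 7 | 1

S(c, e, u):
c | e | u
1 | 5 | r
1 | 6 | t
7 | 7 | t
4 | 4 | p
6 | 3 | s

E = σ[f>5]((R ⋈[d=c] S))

Stepwise |·|:
  R → 6
  S → 5
  (R ⋈[d=c] S) → 5
  σ[f>5]((R ⋈[d=c] S)) → 3

|E| = 3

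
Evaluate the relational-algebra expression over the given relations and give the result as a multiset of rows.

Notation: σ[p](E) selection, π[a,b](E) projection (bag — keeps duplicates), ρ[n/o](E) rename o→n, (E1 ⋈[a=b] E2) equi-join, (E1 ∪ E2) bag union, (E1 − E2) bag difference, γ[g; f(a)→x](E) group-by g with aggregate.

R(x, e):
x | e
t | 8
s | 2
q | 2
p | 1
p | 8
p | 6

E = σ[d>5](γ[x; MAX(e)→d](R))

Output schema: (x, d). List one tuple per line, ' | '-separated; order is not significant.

Stepwise |·|:
  R → 6
  γ[x; MAX(e)→d](R) → 4
  σ[d>5](γ[x; MAX(e)→d](R)) → 2

== RESULT ==
x | d
p | 8
t | 8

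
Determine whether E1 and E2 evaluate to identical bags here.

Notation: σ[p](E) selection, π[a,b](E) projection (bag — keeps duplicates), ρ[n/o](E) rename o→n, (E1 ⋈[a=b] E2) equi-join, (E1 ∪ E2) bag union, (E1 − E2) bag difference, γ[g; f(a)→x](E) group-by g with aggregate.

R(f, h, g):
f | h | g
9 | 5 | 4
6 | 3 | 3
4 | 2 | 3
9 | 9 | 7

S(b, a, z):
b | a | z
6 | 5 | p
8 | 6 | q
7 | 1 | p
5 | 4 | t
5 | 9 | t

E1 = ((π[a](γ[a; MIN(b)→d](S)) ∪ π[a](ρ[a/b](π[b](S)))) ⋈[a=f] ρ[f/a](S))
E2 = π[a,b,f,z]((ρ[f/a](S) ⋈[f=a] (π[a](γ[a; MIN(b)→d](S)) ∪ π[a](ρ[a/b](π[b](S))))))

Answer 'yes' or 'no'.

E1 row counts bottom-up:
  S → 5
  γ[a; MIN(b)→d](S) → 5
  π[a](γ[a; MIN(b)→d](S)) → 5
  S → 5
  π[b](S) → 5
  ρ[a/b](π[b](S)) → 5
  π[a](ρ[a/b](π[b](S))) → 5
  (π[a](γ[a; MIN(b)→d](S)) ∪ π[a](ρ[a/b](π[b](S)))) → 10
  S → 5
  ρ[f/a](S) → 5
  ((π[a](γ[a; MIN(b)→d](S)) ∪ π[a](ρ[a/b](π[b](S)))) ⋈[a=f] ρ[f/a](S)) → 8
E2 row counts bottom-up:
  S → 5
  ρ[f/a](S) → 5
  S → 5
  γ[a; MIN(b)→d](S) → 5
  π[a](γ[a; MIN(b)→d](S)) → 5
  S → 5
  π[b](S) → 5
  ρ[a/b](π[b](S)) → 5
  π[a](ρ[a/b](π[b](S))) → 5
  (π[a](γ[a; MIN(b)→d](S)) ∪ π[a](ρ[a/b](π[b](S)))) → 10
  (ρ[f/a](S) ⋈[f=a] (π[a](γ[a; MIN(b)→d](S)) ∪ π[a](ρ[a/b](π[b](S))))) → 8
  π[a,b,f,z]((ρ[f/a](S) ⋈[f=a] (π[a](γ[a; MIN(b)→d](S)) ∪ π[a](ρ[a/b](π[b](S)))))) → 8

E1 and E2 produce the same multiset:
a | b | f | z
1 | 7 | 1 | p
4 | 5 | 4 | t
5 | 6 | 5 | p
5 | 6 | 5 | p
5 | 6 | 5 | p
6 | 8 | 6 | q
6 | 8 | 6 | q
9 | 5 | 9 | t

yes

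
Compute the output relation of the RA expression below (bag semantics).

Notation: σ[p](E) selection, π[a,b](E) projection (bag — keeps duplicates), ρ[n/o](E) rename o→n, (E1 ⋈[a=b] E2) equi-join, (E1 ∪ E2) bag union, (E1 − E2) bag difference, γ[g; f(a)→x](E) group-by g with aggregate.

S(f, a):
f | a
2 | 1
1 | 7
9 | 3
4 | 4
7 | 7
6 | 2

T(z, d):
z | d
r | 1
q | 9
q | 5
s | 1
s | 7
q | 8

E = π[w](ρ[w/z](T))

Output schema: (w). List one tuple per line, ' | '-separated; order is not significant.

Subexpression sizes:
  T → 6
  ρ[w/z](T) → 6
  π[w](ρ[w/z](T)) → 6

== RESULT ==
w
q
q
q
r
s
s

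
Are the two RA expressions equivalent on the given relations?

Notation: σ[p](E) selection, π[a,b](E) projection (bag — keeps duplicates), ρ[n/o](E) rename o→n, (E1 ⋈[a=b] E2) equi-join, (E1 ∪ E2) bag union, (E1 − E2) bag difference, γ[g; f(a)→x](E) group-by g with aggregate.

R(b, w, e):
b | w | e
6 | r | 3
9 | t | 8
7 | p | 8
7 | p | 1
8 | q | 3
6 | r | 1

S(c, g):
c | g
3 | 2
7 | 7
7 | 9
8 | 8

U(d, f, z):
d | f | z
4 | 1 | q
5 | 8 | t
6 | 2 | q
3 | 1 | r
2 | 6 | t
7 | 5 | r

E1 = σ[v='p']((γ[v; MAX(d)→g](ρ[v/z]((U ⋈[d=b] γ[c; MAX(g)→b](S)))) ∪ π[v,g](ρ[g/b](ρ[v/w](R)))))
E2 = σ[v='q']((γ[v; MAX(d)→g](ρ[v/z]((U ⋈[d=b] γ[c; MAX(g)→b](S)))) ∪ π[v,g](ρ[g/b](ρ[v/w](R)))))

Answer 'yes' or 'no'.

E1 row counts bottom-up:
  U → 6
  S → 4
  γ[c; MAX(g)→b](S) → 3
  (U ⋈[d=b] γ[c; MAX(g)→b](S)) → 1
  ρ[v/z]((U ⋈[d=b] γ[c; MAX(g)→b](S))) → 1
  γ[v; MAX(d)→g](ρ[v/z]((U ⋈[d=b] γ[c; MAX(g)→b](S)))) → 1
  R → 6
  ρ[v/w](R) → 6
  ρ[g/b](ρ[v/w](R)) → 6
  π[v,g](ρ[g/b](ρ[v/w](R))) → 6
  (γ[v; MAX(d)→g](ρ[v/z]((U ⋈[d=b] γ[c; MAX(g)→b](S)))) ∪ π[v,g](ρ[g/b](ρ[v/w](R)))) → 7
  σ[v='p']((γ[v; MAX(d)→g](ρ[v/z]((U ⋈[d=b] γ[c; MAX(g)→b](S)))) ∪ π[v,g](ρ[g/b](ρ[v/w](R))))) → 2
E2 row counts bottom-up:
  U → 6
  S → 4
  γ[c; MAX(g)→b](S) → 3
  (U ⋈[d=b] γ[c; MAX(g)→b](S)) → 1
  ρ[v/z]((U ⋈[d=b] γ[c; MAX(g)→b](S))) → 1
  γ[v; MAX(d)→g](ρ[v/z]((U ⋈[d=b] γ[c; MAX(g)→b](S)))) → 1
  R → 6
  ρ[v/w](R) → 6
  ρ[g/b](ρ[v/w](R)) → 6
  π[v,g](ρ[g/b](ρ[v/w](R))) → 6
  (γ[v; MAX(d)→g](ρ[v/z]((U ⋈[d=b] γ[c; MAX(g)→b](S)))) ∪ π[v,g](ρ[g/b](ρ[v/w](R)))) → 7
  σ[v='q']((γ[v; MAX(d)→g](ρ[v/z]((U ⋈[d=b] γ[c; MAX(g)→b](S)))) ∪ π[v,g](ρ[g/b](ρ[v/w](R))))) → 1

E1 result:
v | g
p | 7
p | 7
E2 result:
v | g
q | 8
Witness: ('q', 8) appears 0× in E1 but 1× in E2.

no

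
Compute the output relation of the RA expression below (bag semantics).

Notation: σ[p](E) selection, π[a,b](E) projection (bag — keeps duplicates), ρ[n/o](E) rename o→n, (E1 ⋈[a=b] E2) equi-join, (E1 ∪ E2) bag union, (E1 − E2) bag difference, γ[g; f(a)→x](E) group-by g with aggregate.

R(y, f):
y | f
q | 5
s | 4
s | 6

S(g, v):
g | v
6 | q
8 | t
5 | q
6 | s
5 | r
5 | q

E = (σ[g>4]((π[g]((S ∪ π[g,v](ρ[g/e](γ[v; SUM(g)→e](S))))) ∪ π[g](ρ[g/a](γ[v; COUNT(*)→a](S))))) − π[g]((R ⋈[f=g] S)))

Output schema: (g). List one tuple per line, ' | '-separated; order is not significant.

Subexpression sizes:
  S → 6
  S → 6
  γ[v; SUM(g)→e](S) → 4
  ρ[g/e](γ[v; SUM(g)→e](S)) → 4
  π[g,v](ρ[g/e](γ[v; SUM(g)→e](S))) → 4
  (S ∪ π[g,v](ρ[g/e](γ[v; SUM(g)→e](S)))) → 10
  π[g]((S ∪ π[g,v](ρ[g/e](γ[v; SUM(g)→e](S))))) → 10
  S → 6
  γ[v; COUNT(*)→a](S) → 4
  ρ[g/a](γ[v; COUNT(*)→a](S)) → 4
  π[g](ρ[g/a](γ[v; COUNT(*)→a](S))) → 4
  (π[g]((S ∪ π[g,v](ρ[g/e](γ[v; SUM(g)→e](S))))) ∪ π[g](ρ[g/a](γ[v; COUNT(*)→a](S)))) → 14
  σ[g>4]((π[g]((S ∪ π[g,v](ρ[g/e](γ[v; SUM(g)→e](S))))) ∪ π[g](ρ[g/a](γ[v; COUNT(*)→a](S))))) → 10
  R → 3
  S → 6
  (R ⋈[f=g] S) → 5
  π[g]((R ⋈[f=g] S)) → 5
  (σ[g>4]((π[g]((S ∪ π[g,v](ρ[g/e](γ[v; SUM(g)→e](S))))) ∪ π[g](ρ[g/a](γ[v; COUNT(*)→a](S))))) − π[g]((R ⋈[f=g] S))) → 5

== RESULT ==
g
5
6
8
8
16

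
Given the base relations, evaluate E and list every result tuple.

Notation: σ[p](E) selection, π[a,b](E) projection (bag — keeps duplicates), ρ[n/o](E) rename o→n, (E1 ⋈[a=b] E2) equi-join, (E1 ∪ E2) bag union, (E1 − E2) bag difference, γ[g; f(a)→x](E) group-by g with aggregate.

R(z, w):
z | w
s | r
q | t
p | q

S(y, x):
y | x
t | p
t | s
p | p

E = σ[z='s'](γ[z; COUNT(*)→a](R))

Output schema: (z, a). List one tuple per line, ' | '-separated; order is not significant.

Subexpression sizes:
  R → 3
  γ[z; COUNT(*)→a](R) → 3
  σ[z='s'](γ[z; COUNT(*)→a](R)) → 1

== RESULT ==
z | a
s | 1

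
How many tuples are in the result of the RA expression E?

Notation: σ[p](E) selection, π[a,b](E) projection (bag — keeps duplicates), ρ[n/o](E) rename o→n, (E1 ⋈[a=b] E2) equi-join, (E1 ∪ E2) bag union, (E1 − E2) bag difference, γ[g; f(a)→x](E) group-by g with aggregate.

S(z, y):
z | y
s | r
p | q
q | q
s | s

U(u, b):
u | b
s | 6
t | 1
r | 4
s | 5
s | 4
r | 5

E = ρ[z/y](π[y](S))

Per-node cardinality:
  S → 4
  π[y](S) → 4
  ρ[z/y](π[y](S)) → 4

|E| = 4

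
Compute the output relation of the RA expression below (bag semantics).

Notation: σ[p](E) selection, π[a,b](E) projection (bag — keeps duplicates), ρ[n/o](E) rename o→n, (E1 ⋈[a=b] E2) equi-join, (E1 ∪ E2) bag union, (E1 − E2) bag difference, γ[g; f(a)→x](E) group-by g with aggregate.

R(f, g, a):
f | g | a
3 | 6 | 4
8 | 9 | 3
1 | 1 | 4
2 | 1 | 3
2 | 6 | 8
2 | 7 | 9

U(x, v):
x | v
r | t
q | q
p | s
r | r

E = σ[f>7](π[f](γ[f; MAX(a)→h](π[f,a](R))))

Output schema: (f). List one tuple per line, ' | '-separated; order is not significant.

Stepwise |·|:
  R → 6
  π[f,a](R) → 6
  γ[f; MAX(a)→h](π[f,a](R)) → 4
  π[f](γ[f; MAX(a)→h](π[f,a](R))) → 4
  σ[f>7](π[f](γ[f; MAX(a)→h](π[f,a](R)))) → 1

== RESULT ==
f
8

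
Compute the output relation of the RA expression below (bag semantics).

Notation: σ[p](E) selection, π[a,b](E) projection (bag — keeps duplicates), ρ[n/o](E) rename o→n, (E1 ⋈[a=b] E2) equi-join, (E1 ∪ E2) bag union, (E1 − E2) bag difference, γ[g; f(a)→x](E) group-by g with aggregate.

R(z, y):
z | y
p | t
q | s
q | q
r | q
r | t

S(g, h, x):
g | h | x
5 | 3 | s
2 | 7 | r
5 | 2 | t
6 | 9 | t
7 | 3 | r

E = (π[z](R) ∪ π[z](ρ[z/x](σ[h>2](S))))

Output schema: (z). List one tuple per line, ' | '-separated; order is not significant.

Row counts bottom-up:
  R → 5
  π[z](R) → 5
  S → 5
  σ[h>2](S) → 4
  ρ[z/x](σ[h>2](S)) → 4
  π[z](ρ[z/x](σ[h>2](S))) → 4
  (π[z](R) ∪ π[z](ρ[z/x](σ[h>2](S)))) → 9

== RESULT ==
z
p
q
q
r
r
r
r
s
t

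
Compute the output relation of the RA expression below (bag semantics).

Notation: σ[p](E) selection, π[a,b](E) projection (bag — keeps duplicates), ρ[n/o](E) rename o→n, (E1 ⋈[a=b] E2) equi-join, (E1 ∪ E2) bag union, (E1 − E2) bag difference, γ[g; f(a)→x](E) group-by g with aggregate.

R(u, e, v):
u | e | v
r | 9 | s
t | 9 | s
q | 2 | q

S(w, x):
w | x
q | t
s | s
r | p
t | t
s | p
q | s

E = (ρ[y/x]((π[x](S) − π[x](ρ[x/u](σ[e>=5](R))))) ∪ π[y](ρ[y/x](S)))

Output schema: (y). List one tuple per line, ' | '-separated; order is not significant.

Row counts bottom-up:
  S → 6
  π[x](S) → 6
  R → 3
  σ[e>=5](R) → 2
  ρ[x/u](σ[e>=5](R)) → 2
  π[x](ρ[x/u](σ[e>=5](R))) → 2
  (π[x](S) − π[x](ρ[x/u](σ[e>=5](R)))) → 5
  ρ[y/x]((π[x](S) − π[x](ρ[x/u](σ[e>=5](R))))) → 5
  S → 6
  ρ[y/x](S) → 6
  π[y](ρ[y/x](S)) → 6
  (ρ[y/x]((π[x](S) − π[x](ρ[x/u](σ[e>=5](R))))) ∪ π[y](ρ[y/x](S))) → 11

== RESULT ==
y
p
p
p
p
s
s
s
s
t
t
t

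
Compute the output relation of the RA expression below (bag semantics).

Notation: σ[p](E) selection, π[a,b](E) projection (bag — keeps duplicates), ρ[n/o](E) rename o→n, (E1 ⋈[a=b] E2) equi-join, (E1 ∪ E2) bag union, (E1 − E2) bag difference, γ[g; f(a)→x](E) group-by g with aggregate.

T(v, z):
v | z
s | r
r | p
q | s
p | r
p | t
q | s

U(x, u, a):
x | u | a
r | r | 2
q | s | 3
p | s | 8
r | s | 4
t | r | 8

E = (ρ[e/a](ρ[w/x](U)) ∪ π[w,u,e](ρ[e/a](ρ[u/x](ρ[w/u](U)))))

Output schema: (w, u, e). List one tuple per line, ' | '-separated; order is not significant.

Row counts bottom-up:
  U → 5
  ρ[w/x](U) → 5
  ρ[e/a](ρ[w/x](U)) → 5
  U → 5
  ρ[w/u](U) → 5
  ρ[u/x](ρ[w/u](U)) → 5
  ρ[e/a](ρ[u/x](ρ[w/u](U))) → 5
  π[w,u,e](ρ[e/a](ρ[u/x](ρ[w/u](U)))) → 5
  (ρ[e/a](ρ[w/x](U)) ∪ π[w,u,e](ρ[e/a](ρ[u/x](ρ[w/u](U))))) → 10

== RESULT ==
w | u | e
p | s | 8
q | s | 3
r | r | 2
r | r | 2
r | s | 4
r | t | 8
s | p | 8
s | q | 3
s | r | 4
t | r | 8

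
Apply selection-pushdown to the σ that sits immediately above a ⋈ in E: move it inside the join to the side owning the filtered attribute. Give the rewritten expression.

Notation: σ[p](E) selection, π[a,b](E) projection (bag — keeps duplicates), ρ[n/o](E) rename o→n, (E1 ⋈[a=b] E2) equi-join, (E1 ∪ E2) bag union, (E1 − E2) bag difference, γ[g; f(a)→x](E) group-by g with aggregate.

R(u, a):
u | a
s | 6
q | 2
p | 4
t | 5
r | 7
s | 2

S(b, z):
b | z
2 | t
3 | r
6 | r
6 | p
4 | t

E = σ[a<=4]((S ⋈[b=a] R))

σ filters on a, owned by the right side.
E' = (S ⋈[b=a] σ[a<=4](R))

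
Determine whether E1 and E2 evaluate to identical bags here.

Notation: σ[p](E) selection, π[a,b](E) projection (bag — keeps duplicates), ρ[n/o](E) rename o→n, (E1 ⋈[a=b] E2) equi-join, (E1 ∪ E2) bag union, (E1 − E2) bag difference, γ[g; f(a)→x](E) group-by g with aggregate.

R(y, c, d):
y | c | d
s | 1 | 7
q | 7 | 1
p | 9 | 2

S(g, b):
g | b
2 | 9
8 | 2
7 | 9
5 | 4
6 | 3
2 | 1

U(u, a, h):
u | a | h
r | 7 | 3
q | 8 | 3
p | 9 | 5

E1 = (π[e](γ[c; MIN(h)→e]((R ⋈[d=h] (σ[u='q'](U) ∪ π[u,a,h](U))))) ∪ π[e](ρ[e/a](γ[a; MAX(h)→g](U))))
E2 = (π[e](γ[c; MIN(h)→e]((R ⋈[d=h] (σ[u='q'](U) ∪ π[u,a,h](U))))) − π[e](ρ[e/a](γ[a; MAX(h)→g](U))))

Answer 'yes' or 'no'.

E1 row counts bottom-up:
  R → 3
  U → 3
  σ[u='q'](U) → 1
  U → 3
  π[u,a,h](U) → 3
  (σ[u='q'](U) ∪ π[u,a,h](U)) → 4
  (R ⋈[d=h] (σ[u='q'](U) ∪ π[u,a,h](U))) → 0
  γ[c; MIN(h)→e]((R ⋈[d=h] (σ[u='q'](U) ∪ π[u,a,h](U)))) → 0
  π[e](γ[c; MIN(h)→e]((R ⋈[d=h] (σ[u='q'](U) ∪ π[u,a,h](U))))) → 0
  U → 3
  γ[a; MAX(h)→g](U) → 3
  ρ[e/a](γ[a; MAX(h)→g](U)) → 3
  π[e](ρ[e/a](γ[a; MAX(h)→g](U))) → 3
  (π[e](γ[c; MIN(h)→e]((R ⋈[d=h] (σ[u='q'](U) ∪ π[u,a,h](U))))) ∪ π[e](ρ[e/a](γ[a; MAX(h)→g](U)))) → 3
E2 row counts bottom-up:
  R → 3
  U → 3
  σ[u='q'](U) → 1
  U → 3
  π[u,a,h](U) → 3
  (σ[u='q'](U) ∪ π[u,a,h](U)) → 4
  (R ⋈[d=h] (σ[u='q'](U) ∪ π[u,a,h](U))) → 0
  γ[c; MIN(h)→e]((R ⋈[d=h] (σ[u='q'](U) ∪ π[u,a,h](U)))) → 0
  π[e](γ[c; MIN(h)→e]((R ⋈[d=h] (σ[u='q'](U) ∪ π[u,a,h](U))))) → 0
  U → 3
  γ[a; MAX(h)→g](U) → 3
  ρ[e/a](γ[a; MAX(h)→g](U)) → 3
  π[e](ρ[e/a](γ[a; MAX(h)→g](U))) → 3
  (π[e](γ[c; MIN(h)→e]((R ⋈[d=h] (σ[u='q'](U) ∪ π[u,a,h](U))))) − π[e](ρ[e/a](γ[a; MAX(h)→g](U)))) → 0

E1 result:
e
7
8
9
E2 result:
e
(0 rows)
Witness: (7,) appears 1× in E1 but 0× in E2.

no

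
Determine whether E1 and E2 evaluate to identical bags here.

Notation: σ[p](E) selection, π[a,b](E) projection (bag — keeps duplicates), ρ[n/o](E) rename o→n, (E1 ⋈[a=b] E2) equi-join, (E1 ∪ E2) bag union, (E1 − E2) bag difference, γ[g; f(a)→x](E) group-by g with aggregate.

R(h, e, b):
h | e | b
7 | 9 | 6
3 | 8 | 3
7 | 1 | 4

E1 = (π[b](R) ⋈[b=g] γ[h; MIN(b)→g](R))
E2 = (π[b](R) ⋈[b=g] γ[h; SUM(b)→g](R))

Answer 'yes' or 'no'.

E1 stepwise |·|:
  R → 3
  π[b](R) → 3
  R → 3
  γ[h; MIN(b)→g](R) → 2
  (π[b](R) ⋈[b=g] γ[h; MIN(b)→g](R)) → 2
E2 stepwise |·|:
  R → 3
  π[b](R) → 3
  R → 3
  γ[h; SUM(b)→g](R) → 2
  (π[b](R) ⋈[b=g] γ[h; SUM(b)→g](R)) → 1

E1 result:
b | h | g
3 | 3 | 3
4 | 7 | 4
E2 result:
b | h | g
3 | 3 | 3
Witness: (4, 7, 4) appears 1× in E1 but 0× in E2.

no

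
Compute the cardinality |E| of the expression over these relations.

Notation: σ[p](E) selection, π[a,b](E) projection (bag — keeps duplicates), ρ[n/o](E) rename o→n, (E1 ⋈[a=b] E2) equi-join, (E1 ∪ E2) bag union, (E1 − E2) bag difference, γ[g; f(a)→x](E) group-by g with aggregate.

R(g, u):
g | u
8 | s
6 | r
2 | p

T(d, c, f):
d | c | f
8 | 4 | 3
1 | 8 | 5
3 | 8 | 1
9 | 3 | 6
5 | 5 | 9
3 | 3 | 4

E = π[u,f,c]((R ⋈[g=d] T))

Stepwise |·|:
  R → 3
  T → 6
  (R ⋈[g=d] T) → 1
  π[u,f,c]((R ⋈[g=d] T)) → 1

|E| = 1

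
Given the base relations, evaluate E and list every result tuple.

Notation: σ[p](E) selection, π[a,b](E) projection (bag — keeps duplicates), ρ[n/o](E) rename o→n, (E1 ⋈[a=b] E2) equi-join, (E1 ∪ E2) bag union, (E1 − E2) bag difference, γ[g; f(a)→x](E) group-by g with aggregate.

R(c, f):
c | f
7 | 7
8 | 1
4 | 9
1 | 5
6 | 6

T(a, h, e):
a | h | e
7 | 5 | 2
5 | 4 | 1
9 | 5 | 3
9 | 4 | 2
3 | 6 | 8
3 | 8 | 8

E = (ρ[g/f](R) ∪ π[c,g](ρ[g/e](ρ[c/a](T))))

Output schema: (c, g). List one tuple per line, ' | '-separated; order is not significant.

Per-node cardinality:
  R → 5
  ρ[g/f](R) → 5
  T → 6
  ρ[c/a](T) → 6
  ρ[g/e](ρ[c/a](T)) → 6
  π[c,g](ρ[g/e](ρ[c/a](T))) → 6
  (ρ[g/f](R) ∪ π[c,g](ρ[g/e](ρ[c/a](T)))) → 11

== RESULT ==
c | g
1 | 5
3 | 8
3 | 8
4 | 9
5 | 1
6 | 6
7 | 2
7 | 7
8 | 1
9 | 2
9 | 3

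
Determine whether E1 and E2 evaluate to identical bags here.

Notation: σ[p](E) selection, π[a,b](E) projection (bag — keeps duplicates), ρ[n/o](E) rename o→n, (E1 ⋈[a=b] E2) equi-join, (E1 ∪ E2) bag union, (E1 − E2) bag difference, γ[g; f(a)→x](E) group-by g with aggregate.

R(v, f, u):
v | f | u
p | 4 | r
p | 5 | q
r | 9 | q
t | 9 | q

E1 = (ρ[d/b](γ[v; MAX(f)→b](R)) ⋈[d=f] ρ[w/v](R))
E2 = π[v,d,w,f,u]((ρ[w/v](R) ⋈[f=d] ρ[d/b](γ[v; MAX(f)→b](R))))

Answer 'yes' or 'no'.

E1 subexpression sizes:
  R → 4
  γ[v; MAX(f)→b](R) → 3
  ρ[d/b](γ[v; MAX(f)→b](R)) → 3
  R → 4
  ρ[w/v](R) → 4
  (ρ[d/b](γ[v; MAX(f)→b](R)) ⋈[d=f] ρ[w/v](R)) → 5
E2 subexpression sizes:
  R → 4
  ρ[w/v](R) → 4
  R → 4
  γ[v; MAX(f)→b](R) → 3
  ρ[d/b](γ[v; MAX(f)→b](R)) → 3
  (ρ[w/v](R) ⋈[f=d] ρ[d/b](γ[v; MAX(f)→b](R))) → 5
  π[v,d,w,f,u]((ρ[w/v](R) ⋈[f=d] ρ[d/b](γ[v; MAX(f)→b](R)))) → 5

E1 and E2 produce the same multiset:
v | d | w | f | u
p | 5 | p | 5 | q
r | 9 | r | 9 | q
r | 9 | t | 9 | q
t | 9 | r | 9 | q
t | 9 | t | 9 | q

yes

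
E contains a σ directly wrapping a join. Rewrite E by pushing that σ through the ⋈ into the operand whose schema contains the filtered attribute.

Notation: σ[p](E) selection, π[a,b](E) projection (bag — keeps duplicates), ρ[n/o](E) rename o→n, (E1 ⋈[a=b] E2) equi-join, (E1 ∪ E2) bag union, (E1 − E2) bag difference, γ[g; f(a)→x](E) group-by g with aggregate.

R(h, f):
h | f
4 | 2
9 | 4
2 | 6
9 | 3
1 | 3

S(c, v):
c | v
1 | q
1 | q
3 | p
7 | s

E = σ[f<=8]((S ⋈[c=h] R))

σ filters on f, owned by the right side.
E' = (S ⋈[c=h] σ[f<=8](R))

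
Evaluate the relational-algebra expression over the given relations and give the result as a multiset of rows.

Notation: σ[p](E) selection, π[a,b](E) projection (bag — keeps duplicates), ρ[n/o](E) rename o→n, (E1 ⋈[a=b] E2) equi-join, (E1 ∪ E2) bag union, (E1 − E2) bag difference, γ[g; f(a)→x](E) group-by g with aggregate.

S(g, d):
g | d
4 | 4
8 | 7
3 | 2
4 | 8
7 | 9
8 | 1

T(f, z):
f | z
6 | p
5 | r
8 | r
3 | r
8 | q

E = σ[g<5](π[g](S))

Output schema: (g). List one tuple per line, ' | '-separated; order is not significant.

Subexpression sizes:
  S → 6
  π[g](S) → 6
  σ[g<5](π[g](S)) → 3

== RESULT ==
g
3
4
4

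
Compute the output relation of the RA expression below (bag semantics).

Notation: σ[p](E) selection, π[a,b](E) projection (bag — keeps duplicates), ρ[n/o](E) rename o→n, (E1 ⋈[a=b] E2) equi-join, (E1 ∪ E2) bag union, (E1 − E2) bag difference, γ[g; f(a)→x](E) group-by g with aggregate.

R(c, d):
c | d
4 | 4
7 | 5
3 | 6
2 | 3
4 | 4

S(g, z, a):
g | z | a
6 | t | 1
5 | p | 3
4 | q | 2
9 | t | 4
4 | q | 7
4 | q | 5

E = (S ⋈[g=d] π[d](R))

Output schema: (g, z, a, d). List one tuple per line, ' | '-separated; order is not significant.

Row counts bottom-up:
  S → 6
  R → 5
  π[d](R) → 5
  (S ⋈[g=d] π[d](R)) → 8

== RESULT ==
g | z | a | d
4 | q | 2 | 4
4 | q | 2 | 4
4 | q | 5 | 4
4 | q | 5 | 4
4 | q | 7 | 4
4 | q | 7 | 4
5 | p | 3 | 5
6 | t | 1 | 6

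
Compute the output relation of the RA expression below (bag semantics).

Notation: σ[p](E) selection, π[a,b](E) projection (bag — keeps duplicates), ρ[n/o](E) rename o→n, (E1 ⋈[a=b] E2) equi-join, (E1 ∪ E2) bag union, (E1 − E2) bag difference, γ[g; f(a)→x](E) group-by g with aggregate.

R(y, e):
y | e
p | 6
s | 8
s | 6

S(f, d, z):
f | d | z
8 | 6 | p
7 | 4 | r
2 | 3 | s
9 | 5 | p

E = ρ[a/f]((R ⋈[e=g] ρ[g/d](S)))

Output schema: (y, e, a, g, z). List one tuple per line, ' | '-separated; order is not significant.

Stepwise |·|:
  R → 3
  S → 4
  ρ[g/d](S) → 4
  (R ⋈[e=g] ρ[g/d](S)) → 2
  ρ[a/f]((R ⋈[e=g] ρ[g/d](S))) → 2

== RESULT ==
y | e | a | g | z
p | 6 | 8 | 6 | p
s | 6 | 8 | 6 | p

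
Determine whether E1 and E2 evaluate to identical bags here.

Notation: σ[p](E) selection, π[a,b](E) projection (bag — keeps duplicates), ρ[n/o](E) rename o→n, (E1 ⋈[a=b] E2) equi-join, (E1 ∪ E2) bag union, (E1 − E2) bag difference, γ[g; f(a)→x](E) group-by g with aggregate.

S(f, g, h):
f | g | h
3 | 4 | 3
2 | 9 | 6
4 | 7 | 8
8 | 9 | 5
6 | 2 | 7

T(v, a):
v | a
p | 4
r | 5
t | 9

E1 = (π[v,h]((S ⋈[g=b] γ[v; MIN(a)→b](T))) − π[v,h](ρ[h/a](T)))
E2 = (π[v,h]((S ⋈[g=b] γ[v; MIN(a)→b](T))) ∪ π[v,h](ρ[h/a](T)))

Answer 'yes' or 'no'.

E1 row counts bottom-up:
  S → 5
  T → 3
  γ[v; MIN(a)→b](T) → 3
  (S ⋈[g=b] γ[v; MIN(a)→b](T)) → 3
  π[v,h]((S ⋈[g=b] γ[v; MIN(a)→b](T))) → 3
  T → 3
  ρ[h/a](T) → 3
  π[v,h](ρ[h/a](T)) → 3
  (π[v,h]((S ⋈[g=b] γ[v; MIN(a)→b](T))) − π[v,h](ρ[h/a](T))) → 3
E2 row counts bottom-up:
  S → 5
  T → 3
  γ[v; MIN(a)→b](T) → 3
  (S ⋈[g=b] γ[v; MIN(a)→b](T)) → 3
  π[v,h]((S ⋈[g=b] γ[v; MIN(a)→b](T))) → 3
  T → 3
  ρ[h/a](T) → 3
  π[v,h](ρ[h/a](T)) → 3
  (π[v,h]((S ⋈[g=b] γ[v; MIN(a)→b](T))) ∪ π[v,h](ρ[h/a](T))) → 6

E1 result:
v | h
p | 3
t | 5
t | 6
E2 result:
v | h
p | 3
p | 4
r | 5
t | 5
t | 6
t | 9
Witness: ('p', 4) appears 0× in E1 but 1× in E2.

no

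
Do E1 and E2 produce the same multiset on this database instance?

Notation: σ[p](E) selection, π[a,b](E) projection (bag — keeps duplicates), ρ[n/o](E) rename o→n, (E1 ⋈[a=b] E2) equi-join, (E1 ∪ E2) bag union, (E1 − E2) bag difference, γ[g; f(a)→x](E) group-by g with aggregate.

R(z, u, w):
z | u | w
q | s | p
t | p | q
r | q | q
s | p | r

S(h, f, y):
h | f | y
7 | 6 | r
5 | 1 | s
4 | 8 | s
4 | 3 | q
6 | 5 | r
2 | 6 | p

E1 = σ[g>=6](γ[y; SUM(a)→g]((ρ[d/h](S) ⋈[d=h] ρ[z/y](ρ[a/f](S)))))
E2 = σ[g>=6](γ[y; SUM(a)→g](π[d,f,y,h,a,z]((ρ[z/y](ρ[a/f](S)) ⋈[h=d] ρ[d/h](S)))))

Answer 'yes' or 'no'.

E1 per-node cardinality:
  S → 6
  ρ[d/h](S) → 6
  S → 6
  ρ[a/f](S) → 6
  ρ[z/y](ρ[a/f](S)) → 6
  (ρ[d/h](S) ⋈[d=h] ρ[z/y](ρ[a/f](S))) → 8
  γ[y; SUM(a)→g]((ρ[d/h](S) ⋈[d=h] ρ[z/y](ρ[a/f](S)))) → 4
  σ[g>=6](γ[y; SUM(a)→g]((ρ[d/h](S) ⋈[d=h] ρ[z/y](ρ[a/f](S))))) → 4
E2 per-node cardinality:
  S → 6
  ρ[a/f](S) → 6
  ρ[z/y](ρ[a/f](S)) → 6
  S → 6
  ρ[d/h](S) → 6
  (ρ[z/y](ρ[a/f](S)) ⋈[h=d] ρ[d/h](S)) → 8
  π[d,f,y,h,a,z]((ρ[z/y](ρ[a/f](S)) ⋈[h=d] ρ[d/h](S))) → 8
  γ[y; SUM(a)→g](π[d,f,y,h,a,z]((ρ[z/y](ρ[a/f](S)) ⋈[h=d] ρ[d/h](S)))) → 4
  σ[g>=6](γ[y; SUM(a)→g](π[d,f,y,h,a,z]((ρ[z/y](ρ[a/f](S)) ⋈[h=d] ρ[d/h](S))))) → 4

E1 and E2 produce the same multiset:
y | g
p | 6
q | 11
r | 11
s | 12

yes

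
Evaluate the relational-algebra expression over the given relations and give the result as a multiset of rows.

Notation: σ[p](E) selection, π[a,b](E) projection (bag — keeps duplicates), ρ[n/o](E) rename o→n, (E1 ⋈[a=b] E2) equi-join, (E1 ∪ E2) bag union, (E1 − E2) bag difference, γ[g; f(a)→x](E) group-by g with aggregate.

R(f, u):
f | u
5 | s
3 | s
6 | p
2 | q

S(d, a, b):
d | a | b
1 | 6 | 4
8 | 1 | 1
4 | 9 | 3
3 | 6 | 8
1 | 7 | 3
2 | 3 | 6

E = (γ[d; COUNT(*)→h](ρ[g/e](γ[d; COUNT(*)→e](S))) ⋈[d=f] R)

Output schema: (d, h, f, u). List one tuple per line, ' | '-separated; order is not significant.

Per-node cardinality:
  S → 6
  γ[d; COUNT(*)→e](S) → 5
  ρ[g/e](γ[d; COUNT(*)→e](S)) → 5
  γ[d; COUNT(*)→h](ρ[g/e](γ[d; COUNT(*)→e](S))) → 5
  R → 4
  (γ[d; COUNT(*)→h](ρ[g/e](γ[d; COUNT(*)→e](S))) ⋈[d=f] R) → 2

== RESULT ==
d | h | f | u
2 | 1 | 2 | q
3 | 1 | 3 | s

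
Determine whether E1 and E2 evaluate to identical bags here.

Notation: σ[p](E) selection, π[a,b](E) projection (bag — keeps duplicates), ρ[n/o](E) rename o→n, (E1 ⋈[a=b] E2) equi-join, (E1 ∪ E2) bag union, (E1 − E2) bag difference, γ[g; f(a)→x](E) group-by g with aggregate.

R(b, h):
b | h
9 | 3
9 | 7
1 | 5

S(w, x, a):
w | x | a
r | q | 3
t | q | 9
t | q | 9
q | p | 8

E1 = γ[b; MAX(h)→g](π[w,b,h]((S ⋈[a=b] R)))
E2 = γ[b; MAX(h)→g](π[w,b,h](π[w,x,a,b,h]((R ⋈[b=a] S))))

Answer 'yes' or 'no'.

E1 stepwise |·|:
  S → 4
  R → 3
  (S ⋈[a=b] R) → 4
  π[w,b,h]((S ⋈[a=b] R)) → 4
  γ[b; MAX(h)→g](π[w,b,h]((S ⋈[a=b] R))) → 1
E2 stepwise |·|:
  R → 3
  S → 4
  (R ⋈[b=a] S) → 4
  π[w,x,a,b,h]((R ⋈[b=a] S)) → 4
  π[w,b,h](π[w,x,a,b,h]((R ⋈[b=a] S))) → 4
  γ[b; MAX(h)→g](π[w,b,h](π[w,x,a,b,h]((R ⋈[b=a] S)))) → 1

E1 and E2 produce the same multiset:
b | g
9 | 7

yes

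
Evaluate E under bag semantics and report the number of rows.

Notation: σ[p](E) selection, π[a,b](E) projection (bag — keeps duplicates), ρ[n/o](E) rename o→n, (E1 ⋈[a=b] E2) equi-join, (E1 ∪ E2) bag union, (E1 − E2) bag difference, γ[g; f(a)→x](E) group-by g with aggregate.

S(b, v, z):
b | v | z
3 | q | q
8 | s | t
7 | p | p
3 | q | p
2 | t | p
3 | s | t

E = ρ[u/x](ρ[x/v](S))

Per-node cardinality:
  S → 6
  ρ[x/v](S) → 6
  ρ[u/x](ρ[x/v](S)) → 6

|E| = 6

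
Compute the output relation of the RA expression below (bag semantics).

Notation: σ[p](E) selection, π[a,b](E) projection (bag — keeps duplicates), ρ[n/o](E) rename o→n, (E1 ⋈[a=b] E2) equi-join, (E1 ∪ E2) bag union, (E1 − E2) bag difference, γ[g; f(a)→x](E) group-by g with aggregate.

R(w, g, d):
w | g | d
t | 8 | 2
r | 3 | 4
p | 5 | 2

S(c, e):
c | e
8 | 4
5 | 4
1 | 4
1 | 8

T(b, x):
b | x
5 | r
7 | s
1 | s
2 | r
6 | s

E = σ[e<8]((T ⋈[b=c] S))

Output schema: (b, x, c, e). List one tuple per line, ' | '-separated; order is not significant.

Stepwise |·|:
  T → 5
  S → 4
  (T ⋈[b=c] S) → 3
  σ[e<8]((T ⋈[b=c] S)) → 2

== RESULT ==
b | x | c | e
1 | s | 1 | 4
5 | r | 5 | 4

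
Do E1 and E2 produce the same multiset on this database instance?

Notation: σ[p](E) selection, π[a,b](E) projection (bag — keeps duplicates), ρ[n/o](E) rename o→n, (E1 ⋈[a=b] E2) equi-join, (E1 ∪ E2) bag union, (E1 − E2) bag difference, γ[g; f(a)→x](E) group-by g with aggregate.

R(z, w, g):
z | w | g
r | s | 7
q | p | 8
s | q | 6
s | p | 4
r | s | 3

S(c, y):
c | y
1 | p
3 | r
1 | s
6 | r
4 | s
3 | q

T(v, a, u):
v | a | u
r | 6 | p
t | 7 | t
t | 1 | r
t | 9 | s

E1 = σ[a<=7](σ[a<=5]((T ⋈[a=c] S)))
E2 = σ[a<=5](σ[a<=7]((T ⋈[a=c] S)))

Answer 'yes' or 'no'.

E1 stepwise |·|:
  T → 4
  S → 6
  (T ⋈[a=c] S) → 3
  σ[a<=5]((T ⋈[a=c] S)) → 2
  σ[a<=7](σ[a<=5]((T ⋈[a=c] S))) → 2
E2 stepwise |·|:
  T → 4
  S → 6
  (T ⋈[a=c] S) → 3
  σ[a<=7]((T ⋈[a=c] S)) → 3
  σ[a<=5](σ[a<=7]((T ⋈[a=c] S))) → 2

E1 and E2 produce the same multiset:
v | a | u | c | y
t | 1 | r | 1 | p
t | 1 | r | 1 | s

yes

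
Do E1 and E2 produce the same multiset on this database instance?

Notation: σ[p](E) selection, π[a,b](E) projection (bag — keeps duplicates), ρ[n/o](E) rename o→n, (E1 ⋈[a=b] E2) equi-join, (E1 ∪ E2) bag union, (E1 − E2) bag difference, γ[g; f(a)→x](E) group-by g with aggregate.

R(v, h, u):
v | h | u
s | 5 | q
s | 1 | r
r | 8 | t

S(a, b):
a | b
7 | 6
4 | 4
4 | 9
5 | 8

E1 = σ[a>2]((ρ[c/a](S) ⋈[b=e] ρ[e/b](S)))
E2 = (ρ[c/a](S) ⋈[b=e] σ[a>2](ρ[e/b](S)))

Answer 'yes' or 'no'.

E1 stepwise |·|:
  S → 4
  ρ[c/a](S) → 4
  S → 4
  ρ[e/b](S) → 4
  (ρ[c/a](S) ⋈[b=e] ρ[e/b](S)) → 4
  σ[a>2]((ρ[c/a](S) ⋈[b=e] ρ[e/b](S))) → 4
E2 stepwise |·|:
  S → 4
  ρ[c/a](S) → 4
  S → 4
  ρ[e/b](S) → 4
  σ[a>2](ρ[e/b](S)) → 4
  (ρ[c/a](S) ⋈[b=e] σ[a>2](ρ[e/b](S))) → 4

E1 and E2 produce the same multiset:
c | b | a | e
4 | 4 | 4 | 4
4 | 9 | 4 | 9
5 | 8 | 5 | 8
7 | 6 | 7 | 6

yes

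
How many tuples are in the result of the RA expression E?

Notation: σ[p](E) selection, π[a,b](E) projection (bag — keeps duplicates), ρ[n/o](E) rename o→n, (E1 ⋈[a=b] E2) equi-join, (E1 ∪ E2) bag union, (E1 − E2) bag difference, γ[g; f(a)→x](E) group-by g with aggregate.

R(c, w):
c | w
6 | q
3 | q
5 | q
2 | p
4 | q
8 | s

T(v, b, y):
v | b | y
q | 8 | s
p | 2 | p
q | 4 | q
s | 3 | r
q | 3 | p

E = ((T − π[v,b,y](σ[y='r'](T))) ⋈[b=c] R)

Per-node cardinality:
  T → 5
  T → 5
  σ[y='r'](T) → 1
  π[v,b,y](σ[y='r'](T)) → 1
  (T − π[v,b,y](σ[y='r'](T))) → 4
  R → 6
  ((T − π[v,b,y](σ[y='r'](T))) ⋈[b=c] R) → 4

|E| = 4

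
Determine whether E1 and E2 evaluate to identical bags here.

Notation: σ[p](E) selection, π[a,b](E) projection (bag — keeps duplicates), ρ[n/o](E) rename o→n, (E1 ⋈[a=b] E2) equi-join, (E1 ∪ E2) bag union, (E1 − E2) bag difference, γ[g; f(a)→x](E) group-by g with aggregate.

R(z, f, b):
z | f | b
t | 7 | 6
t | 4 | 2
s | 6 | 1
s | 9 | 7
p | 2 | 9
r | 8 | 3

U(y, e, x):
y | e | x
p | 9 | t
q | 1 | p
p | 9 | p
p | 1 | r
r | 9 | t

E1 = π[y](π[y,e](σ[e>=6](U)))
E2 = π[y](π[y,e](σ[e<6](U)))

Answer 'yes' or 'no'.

E1 subexpression sizes:
  U → 5
  σ[e>=6](U) → 3
  π[y,e](σ[e>=6](U)) → 3
  π[y](π[y,e](σ[e>=6](U))) → 3
E2 subexpression sizes:
  U → 5
  σ[e<6](U) → 2
  π[y,e](σ[e<6](U)) → 2
  π[y](π[y,e](σ[e<6](U))) → 2

E1 result:
y
p
p
r
E2 result:
y
p
q
Witness: ('p',) appears 2× in E1 but 1× in E2.

no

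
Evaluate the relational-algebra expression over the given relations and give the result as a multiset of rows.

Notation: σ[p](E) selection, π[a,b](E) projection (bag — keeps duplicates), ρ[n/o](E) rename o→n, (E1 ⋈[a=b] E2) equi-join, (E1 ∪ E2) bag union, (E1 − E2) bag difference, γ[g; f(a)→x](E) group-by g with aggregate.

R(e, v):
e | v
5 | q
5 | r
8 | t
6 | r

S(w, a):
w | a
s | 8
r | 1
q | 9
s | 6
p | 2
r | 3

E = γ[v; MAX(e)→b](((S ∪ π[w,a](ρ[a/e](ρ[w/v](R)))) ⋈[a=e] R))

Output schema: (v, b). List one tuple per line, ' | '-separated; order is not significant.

Subexpression sizes:
  S → 6
  R → 4
  ρ[w/v](R) → 4
  ρ[a/e](ρ[w/v](R)) → 4
  π[w,a](ρ[a/e](ρ[w/v](R))) → 4
  (S ∪ π[w,a](ρ[a/e](ρ[w/v](R)))) → 10
  R → 4
  ((S ∪ π[w,a](ρ[a/e](ρ[w/v](R)))) ⋈[a=e] R) → 8
  γ[v; MAX(e)→b](((S ∪ π[w,a](ρ[a/e](ρ[w/v](R)))) ⋈[a=e] R)) → 3

== RESULT ==
v | b
q | 5
r | 6
t | 8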